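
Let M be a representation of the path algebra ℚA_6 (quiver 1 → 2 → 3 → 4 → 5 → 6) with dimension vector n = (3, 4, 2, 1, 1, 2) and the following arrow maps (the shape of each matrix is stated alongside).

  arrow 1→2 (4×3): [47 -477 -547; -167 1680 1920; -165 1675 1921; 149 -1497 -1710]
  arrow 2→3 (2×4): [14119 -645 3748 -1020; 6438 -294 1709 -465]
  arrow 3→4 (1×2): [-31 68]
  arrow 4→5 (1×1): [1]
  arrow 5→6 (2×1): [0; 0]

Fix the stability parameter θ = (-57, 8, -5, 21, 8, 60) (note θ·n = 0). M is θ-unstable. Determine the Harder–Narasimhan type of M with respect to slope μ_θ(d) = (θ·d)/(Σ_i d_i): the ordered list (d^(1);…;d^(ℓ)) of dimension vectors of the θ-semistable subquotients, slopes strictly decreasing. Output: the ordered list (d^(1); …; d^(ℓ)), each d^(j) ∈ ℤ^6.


Interval decomposition of M: I[1,2], I[1,3], I[1,5], I[2,2], I[6,6]^2.
HN type (ℓ=5): μ^(1)=60; μ^(2)=29/2; μ^(3)=8; μ^(4)=3/2; μ^(5)=-57

((0, 0, 0, 0, 0, 2); (0, 0, 0, 1, 1, 0); (0, 2, 0, 0, 0, 0); (0, 2, 2, 0, 0, 0); (3, 0, 0, 0, 0, 0))


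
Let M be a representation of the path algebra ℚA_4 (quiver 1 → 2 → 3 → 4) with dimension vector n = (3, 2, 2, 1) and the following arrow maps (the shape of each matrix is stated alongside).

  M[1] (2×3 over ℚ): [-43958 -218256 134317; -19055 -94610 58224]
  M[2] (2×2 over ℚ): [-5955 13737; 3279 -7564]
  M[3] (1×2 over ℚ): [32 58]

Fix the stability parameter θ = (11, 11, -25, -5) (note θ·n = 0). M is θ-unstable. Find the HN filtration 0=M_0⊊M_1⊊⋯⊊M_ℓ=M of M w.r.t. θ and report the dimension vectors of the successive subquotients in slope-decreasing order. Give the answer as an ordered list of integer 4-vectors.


Via rank(M_{q-1}∘⋯∘M_p): M ≅ I[1,1], I[1,3], I[1,4].
μ_θ-semistable layers: μ^(1)=11; μ^(2)=-1; μ^(3)=-2

((1, 0, 0, 0); (1, 1, 1, 0); (1, 1, 1, 1))


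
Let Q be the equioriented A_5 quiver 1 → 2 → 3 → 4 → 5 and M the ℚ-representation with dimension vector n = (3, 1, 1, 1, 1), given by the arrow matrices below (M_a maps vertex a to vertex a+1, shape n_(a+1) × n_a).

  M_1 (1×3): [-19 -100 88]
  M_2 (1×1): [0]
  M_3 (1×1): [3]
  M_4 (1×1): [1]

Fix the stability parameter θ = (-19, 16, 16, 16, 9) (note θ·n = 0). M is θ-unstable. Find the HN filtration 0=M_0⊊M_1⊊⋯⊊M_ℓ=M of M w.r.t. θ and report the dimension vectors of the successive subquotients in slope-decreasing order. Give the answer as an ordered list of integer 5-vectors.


Via rank(M_{q-1}∘⋯∘M_p): M ≅ I[1,1]^2, I[1,2], I[3,5].
μ_θ-semistable layers: μ^(1)=16; μ^(2)=41/3; μ^(3)=-19

((0, 1, 0, 0, 0); (0, 0, 1, 1, 1); (3, 0, 0, 0, 0))


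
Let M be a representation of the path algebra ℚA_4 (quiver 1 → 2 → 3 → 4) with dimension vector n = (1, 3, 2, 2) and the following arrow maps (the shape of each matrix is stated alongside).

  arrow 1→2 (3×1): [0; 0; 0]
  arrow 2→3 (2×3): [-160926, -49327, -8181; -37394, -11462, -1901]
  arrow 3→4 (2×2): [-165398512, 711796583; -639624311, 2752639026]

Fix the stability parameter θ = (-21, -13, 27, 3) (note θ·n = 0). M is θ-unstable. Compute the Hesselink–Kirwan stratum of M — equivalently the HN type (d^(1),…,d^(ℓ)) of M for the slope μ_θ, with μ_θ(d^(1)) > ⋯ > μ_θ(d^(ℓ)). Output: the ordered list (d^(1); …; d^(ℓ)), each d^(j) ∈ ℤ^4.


Barcode: M ≅ I[1,1], I[2,2], I[2,4]^2. HN layers by μ_θ (3 steps, strictly decreasing):
  μ^(1)=15; μ^(2)=-13; μ^(3)=-21

((0, 0, 2, 2); (0, 3, 0, 0); (1, 0, 0, 0))


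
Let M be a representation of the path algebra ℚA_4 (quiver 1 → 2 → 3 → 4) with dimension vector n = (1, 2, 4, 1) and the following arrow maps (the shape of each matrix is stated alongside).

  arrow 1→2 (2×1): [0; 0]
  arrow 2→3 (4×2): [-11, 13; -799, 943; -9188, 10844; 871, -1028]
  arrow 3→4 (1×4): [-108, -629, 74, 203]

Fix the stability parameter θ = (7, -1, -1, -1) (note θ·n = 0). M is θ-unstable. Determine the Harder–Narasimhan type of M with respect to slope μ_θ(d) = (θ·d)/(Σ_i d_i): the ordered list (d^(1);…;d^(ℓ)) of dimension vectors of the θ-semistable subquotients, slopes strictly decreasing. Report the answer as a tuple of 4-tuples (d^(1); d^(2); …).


Barcode: M ≅ I[1,1], I[2,3], I[2,4], I[3,3]^2. HN layers by μ_θ (2 steps, strictly decreasing):
  μ^(1)=7; μ^(2)=-1

((1, 0, 0, 0); (0, 2, 4, 1))


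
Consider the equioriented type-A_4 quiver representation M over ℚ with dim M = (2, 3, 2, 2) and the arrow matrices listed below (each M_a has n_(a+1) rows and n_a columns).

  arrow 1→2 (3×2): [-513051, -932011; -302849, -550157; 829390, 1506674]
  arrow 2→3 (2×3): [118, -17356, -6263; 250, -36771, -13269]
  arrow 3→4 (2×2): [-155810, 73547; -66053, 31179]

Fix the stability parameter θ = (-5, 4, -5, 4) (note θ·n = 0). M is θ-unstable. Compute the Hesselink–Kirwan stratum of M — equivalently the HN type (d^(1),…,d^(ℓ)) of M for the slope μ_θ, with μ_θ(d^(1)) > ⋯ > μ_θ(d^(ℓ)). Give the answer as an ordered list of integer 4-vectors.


Barcode: M ≅ I[1,4]^2, I[2,2]. HN layers by μ_θ (3 steps, strictly decreasing):
  μ^(1)=4; μ^(2)=-1/2; μ^(3)=-5

((0, 1, 0, 2); (0, 2, 2, 0); (2, 0, 0, 0))


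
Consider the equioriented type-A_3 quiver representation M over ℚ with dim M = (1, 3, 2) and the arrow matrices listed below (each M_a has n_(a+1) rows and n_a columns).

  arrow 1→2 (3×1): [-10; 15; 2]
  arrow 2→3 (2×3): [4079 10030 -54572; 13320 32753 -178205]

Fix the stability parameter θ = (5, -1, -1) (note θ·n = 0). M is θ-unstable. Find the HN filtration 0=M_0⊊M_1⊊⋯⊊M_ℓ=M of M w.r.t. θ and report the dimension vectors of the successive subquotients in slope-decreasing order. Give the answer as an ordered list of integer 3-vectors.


Via rank(M_{q-1}∘⋯∘M_p): M ≅ I[1,3], I[2,2], I[2,3].
μ_θ-semistable layers: μ^(1)=1; μ^(2)=-1

((1, 1, 1); (0, 2, 1))


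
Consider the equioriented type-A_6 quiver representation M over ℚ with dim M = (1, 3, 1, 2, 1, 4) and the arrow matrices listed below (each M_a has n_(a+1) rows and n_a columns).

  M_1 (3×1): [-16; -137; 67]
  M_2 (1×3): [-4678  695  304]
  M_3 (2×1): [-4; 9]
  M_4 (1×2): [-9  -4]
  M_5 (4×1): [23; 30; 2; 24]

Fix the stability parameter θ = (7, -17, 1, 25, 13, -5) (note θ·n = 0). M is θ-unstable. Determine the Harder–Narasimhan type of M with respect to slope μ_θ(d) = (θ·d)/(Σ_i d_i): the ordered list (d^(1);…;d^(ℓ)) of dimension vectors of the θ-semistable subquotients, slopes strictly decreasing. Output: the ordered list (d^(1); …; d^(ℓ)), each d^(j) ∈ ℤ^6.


Interval decomposition of M: I[1,4], I[2,2]^2, I[4,6], I[6,6]^3.
HN type (ℓ=5): μ^(1)=25; μ^(2)=11; μ^(3)=1; μ^(4)=-5; μ^(5)=-17

((0, 0, 0, 1, 0, 0); (0, 0, 0, 1, 1, 1); (0, 0, 1, 0, 0, 0); (1, 1, 0, 0, 0, 3); (0, 2, 0, 0, 0, 0))


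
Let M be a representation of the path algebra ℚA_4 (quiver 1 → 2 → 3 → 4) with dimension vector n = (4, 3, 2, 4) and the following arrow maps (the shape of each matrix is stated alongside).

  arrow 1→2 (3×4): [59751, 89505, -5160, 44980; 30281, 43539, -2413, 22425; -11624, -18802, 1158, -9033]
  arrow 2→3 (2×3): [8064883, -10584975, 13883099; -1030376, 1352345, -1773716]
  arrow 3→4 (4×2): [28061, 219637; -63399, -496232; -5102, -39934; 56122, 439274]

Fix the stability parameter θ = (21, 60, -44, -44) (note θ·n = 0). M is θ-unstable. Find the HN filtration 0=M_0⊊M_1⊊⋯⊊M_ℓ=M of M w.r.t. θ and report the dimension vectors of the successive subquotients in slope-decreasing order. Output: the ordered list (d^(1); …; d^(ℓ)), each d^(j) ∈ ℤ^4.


Interval decomposition of M: I[1,1], I[1,2], I[1,4]^2, I[4,4]^2.
HN type (ℓ=4): μ^(1)=60; μ^(2)=21; μ^(3)=-7/4; μ^(4)=-44

((0, 1, 0, 0); (2, 0, 0, 0); (2, 2, 2, 2); (0, 0, 0, 2))


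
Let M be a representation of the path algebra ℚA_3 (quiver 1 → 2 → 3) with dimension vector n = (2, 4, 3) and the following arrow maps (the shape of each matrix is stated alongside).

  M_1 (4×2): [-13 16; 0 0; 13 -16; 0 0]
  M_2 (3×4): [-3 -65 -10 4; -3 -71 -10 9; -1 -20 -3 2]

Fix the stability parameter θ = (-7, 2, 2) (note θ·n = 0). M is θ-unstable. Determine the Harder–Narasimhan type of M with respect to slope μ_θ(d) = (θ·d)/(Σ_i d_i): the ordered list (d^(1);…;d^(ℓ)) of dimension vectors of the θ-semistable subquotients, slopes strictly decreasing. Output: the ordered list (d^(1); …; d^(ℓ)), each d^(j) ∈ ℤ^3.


Via rank(M_{q-1}∘⋯∘M_p): M ≅ I[1,1], I[1,3], I[2,2], I[2,3]^2.
μ_θ-semistable layers: μ^(1)=2; μ^(2)=-7

((0, 4, 3); (2, 0, 0))


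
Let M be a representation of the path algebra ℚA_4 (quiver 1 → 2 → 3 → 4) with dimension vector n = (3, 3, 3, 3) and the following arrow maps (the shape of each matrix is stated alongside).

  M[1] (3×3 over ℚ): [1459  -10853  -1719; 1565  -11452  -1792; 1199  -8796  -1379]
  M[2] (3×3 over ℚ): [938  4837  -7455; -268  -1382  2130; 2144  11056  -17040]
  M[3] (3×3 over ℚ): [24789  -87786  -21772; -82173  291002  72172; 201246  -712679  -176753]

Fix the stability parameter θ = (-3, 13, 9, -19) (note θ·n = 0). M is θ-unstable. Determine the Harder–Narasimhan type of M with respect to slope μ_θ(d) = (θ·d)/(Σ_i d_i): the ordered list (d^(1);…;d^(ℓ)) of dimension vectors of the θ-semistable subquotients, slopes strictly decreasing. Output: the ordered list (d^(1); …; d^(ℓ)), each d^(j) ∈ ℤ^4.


Via rank(M_{q-1}∘⋯∘M_p): M ≅ I[1,2]^2, I[1,4], I[3,3], I[3,4], I[4,4].
μ_θ-semistable layers: μ^(1)=13; μ^(2)=9; μ^(3)=1; μ^(4)=-3; μ^(5)=-5; μ^(6)=-19

((0, 2, 0, 0); (0, 0, 1, 0); (0, 1, 1, 1); (3, 0, 0, 0); (0, 0, 1, 1); (0, 0, 0, 1))


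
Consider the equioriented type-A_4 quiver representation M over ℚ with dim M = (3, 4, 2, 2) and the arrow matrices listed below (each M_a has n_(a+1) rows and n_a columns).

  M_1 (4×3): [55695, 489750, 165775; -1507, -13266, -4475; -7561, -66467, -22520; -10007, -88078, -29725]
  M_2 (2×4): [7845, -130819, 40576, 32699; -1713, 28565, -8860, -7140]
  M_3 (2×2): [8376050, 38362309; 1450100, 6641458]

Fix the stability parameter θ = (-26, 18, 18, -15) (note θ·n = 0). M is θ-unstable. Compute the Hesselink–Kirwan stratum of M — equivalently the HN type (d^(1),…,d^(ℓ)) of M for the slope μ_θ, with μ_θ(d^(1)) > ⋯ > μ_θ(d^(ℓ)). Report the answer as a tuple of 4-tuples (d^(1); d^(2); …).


Interval decomposition of M: I[1,2]^2, I[1,3], I[2,4], I[4,4].
HN type (ℓ=4): μ^(1)=18; μ^(2)=7; μ^(3)=-15; μ^(4)=-26

((0, 3, 1, 0); (0, 1, 1, 1); (0, 0, 0, 1); (3, 0, 0, 0))


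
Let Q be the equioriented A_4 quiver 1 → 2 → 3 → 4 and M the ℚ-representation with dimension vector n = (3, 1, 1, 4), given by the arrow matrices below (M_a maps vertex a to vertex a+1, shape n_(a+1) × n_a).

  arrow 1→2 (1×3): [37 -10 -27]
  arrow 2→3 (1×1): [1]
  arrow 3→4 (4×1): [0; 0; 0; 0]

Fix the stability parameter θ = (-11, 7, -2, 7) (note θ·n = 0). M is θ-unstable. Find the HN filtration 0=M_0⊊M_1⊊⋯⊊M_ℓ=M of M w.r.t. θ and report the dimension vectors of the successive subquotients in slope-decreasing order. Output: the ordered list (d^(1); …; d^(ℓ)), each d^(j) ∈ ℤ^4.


Via rank(M_{q-1}∘⋯∘M_p): M ≅ I[1,1]^2, I[1,3], I[4,4]^4.
μ_θ-semistable layers: μ^(1)=7; μ^(2)=5/2; μ^(3)=-11

((0, 0, 0, 4); (0, 1, 1, 0); (3, 0, 0, 0))


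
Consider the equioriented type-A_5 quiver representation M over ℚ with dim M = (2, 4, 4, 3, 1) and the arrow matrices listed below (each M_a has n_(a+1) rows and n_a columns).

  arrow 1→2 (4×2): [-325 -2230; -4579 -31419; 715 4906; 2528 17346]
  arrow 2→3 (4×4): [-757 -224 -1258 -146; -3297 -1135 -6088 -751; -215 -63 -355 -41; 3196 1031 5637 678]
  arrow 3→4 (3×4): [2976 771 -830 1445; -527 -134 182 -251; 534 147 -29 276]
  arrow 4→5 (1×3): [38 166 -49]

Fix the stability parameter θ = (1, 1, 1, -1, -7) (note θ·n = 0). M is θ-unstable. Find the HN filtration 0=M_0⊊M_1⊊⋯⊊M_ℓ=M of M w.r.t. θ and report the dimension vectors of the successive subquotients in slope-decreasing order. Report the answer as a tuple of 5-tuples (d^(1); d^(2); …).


Interval decomposition of M: I[1,4], I[1,5], I[2,3], I[2,4].
HN type (ℓ=4): μ^(1)=1; μ^(2)=1/2; μ^(3)=1/3; μ^(4)=-1

((0, 1, 1, 0, 0); (1, 1, 1, 1, 0); (0, 1, 1, 1, 0); (1, 1, 1, 1, 1))


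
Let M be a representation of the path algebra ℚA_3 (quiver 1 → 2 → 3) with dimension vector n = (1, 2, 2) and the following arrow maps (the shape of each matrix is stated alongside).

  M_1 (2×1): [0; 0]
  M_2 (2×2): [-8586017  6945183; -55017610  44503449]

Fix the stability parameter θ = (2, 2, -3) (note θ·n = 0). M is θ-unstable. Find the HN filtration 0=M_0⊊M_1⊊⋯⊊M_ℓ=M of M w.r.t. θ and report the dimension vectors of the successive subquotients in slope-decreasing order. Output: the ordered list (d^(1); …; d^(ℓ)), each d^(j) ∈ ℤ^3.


Barcode: M ≅ I[1,1], I[2,3]^2. HN layers by μ_θ (2 steps, strictly decreasing):
  μ^(1)=2; μ^(2)=-1/2

((1, 0, 0); (0, 2, 2))


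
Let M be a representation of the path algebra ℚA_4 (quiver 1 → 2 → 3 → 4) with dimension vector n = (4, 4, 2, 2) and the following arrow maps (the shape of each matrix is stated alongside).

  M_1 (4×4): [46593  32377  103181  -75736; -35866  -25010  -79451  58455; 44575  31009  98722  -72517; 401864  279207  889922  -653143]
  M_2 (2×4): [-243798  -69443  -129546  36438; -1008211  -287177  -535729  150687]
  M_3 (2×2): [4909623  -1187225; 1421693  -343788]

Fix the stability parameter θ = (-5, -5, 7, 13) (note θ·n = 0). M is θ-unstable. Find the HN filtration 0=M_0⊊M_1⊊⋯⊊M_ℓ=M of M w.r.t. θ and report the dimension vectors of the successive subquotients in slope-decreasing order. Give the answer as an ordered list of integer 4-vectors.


Barcode: M ≅ I[1,2]^2, I[1,4]^2. HN layers by μ_θ (3 steps, strictly decreasing):
  μ^(1)=13; μ^(2)=7; μ^(3)=-5

((0, 0, 0, 2); (0, 0, 2, 0); (4, 4, 0, 0))


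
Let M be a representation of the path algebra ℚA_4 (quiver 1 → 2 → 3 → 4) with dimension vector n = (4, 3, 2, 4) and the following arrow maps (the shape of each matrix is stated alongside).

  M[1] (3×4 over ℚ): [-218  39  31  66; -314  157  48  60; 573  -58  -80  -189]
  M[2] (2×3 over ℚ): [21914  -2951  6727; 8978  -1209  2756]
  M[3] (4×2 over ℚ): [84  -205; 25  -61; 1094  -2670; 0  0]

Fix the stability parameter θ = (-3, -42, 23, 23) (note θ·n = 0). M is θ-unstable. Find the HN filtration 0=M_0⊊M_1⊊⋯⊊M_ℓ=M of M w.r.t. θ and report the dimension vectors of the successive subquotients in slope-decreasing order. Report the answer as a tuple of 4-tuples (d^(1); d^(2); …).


Interval decomposition of M: I[1,1], I[1,2], I[1,4]^2, I[4,4]^2.
HN type (ℓ=3): μ^(1)=23; μ^(2)=-3; μ^(3)=-45/2

((0, 0, 2, 4); (1, 0, 0, 0); (3, 3, 0, 0))


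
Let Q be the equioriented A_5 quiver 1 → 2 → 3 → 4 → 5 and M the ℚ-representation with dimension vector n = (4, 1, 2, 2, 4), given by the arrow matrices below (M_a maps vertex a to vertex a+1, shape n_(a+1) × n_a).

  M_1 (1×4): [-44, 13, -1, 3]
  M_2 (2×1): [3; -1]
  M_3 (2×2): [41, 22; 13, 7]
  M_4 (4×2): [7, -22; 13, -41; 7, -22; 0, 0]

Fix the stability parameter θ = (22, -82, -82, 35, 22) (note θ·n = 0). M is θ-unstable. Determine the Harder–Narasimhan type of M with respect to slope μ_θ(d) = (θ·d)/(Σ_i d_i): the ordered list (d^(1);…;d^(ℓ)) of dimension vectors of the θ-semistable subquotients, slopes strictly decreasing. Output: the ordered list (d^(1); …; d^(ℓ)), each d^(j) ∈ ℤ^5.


Interval decomposition of M: I[1,1]^3, I[1,5], I[3,5], I[5,5]^2.
HN type (ℓ=4): μ^(1)=57/2; μ^(2)=22; μ^(3)=-142/3; μ^(4)=-82

((0, 0, 0, 2, 2); (3, 0, 0, 0, 2); (1, 1, 1, 0, 0); (0, 0, 1, 0, 0))


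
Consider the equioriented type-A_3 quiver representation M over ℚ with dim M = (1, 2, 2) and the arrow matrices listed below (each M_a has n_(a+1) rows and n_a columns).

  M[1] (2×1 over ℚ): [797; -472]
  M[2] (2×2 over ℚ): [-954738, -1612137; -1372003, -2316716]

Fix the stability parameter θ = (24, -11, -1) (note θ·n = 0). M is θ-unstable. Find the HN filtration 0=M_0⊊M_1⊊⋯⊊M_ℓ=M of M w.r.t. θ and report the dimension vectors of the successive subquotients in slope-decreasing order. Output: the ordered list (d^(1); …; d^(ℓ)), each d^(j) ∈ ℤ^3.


Via rank(M_{q-1}∘⋯∘M_p): M ≅ I[1,3], I[2,3].
μ_θ-semistable layers: μ^(1)=4; μ^(2)=-1; μ^(3)=-11

((1, 1, 1); (0, 0, 1); (0, 1, 0))


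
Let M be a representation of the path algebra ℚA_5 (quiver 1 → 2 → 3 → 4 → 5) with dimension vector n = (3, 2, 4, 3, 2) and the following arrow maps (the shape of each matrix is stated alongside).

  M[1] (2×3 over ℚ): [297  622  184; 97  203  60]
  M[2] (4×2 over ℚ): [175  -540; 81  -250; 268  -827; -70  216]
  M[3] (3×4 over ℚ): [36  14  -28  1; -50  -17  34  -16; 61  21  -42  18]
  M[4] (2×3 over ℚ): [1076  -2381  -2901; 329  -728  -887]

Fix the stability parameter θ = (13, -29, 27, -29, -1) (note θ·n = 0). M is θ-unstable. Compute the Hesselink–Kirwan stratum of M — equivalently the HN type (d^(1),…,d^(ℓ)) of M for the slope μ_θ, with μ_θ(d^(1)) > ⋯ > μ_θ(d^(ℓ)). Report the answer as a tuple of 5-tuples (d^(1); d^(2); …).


Barcode: M ≅ I[1,1], I[1,3], I[1,5], I[3,4], I[3,5]. HN layers by μ_θ (4 steps, strictly decreasing):
  μ^(1)=27; μ^(2)=13; μ^(3)=-1; μ^(4)=-8

((0, 0, 1, 0, 0); (1, 0, 0, 0, 0); (0, 0, 3, 3, 2); (2, 2, 0, 0, 0))


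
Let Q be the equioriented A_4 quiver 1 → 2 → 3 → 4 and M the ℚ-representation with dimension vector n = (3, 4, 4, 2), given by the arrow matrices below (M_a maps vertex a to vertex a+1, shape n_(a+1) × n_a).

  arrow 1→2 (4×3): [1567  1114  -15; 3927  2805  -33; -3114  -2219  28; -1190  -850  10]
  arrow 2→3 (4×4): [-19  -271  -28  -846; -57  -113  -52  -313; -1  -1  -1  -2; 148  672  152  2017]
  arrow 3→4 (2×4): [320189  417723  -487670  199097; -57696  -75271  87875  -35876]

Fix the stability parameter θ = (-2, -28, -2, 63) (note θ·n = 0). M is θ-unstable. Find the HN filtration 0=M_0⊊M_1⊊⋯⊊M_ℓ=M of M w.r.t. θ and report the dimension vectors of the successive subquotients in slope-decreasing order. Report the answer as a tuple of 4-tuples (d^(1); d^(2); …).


Via rank(M_{q-1}∘⋯∘M_p): M ≅ I[1,1], I[1,4]^2, I[2,2], I[2,3], I[3,3].
μ_θ-semistable layers: μ^(1)=63; μ^(2)=-2; μ^(3)=-15; μ^(4)=-28

((0, 0, 0, 2); (1, 0, 4, 0); (2, 2, 0, 0); (0, 2, 0, 0))


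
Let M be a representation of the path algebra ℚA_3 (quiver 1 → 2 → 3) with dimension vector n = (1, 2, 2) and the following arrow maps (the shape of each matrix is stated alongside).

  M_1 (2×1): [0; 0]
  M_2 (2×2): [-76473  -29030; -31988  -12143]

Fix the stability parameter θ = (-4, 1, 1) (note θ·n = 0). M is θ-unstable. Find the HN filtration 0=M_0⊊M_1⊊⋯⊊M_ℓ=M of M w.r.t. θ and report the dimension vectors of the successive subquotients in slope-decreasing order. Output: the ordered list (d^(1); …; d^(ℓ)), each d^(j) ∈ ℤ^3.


Interval decomposition of M: I[1,1], I[2,3]^2.
HN type (ℓ=2): μ^(1)=1; μ^(2)=-4

((0, 2, 2); (1, 0, 0))


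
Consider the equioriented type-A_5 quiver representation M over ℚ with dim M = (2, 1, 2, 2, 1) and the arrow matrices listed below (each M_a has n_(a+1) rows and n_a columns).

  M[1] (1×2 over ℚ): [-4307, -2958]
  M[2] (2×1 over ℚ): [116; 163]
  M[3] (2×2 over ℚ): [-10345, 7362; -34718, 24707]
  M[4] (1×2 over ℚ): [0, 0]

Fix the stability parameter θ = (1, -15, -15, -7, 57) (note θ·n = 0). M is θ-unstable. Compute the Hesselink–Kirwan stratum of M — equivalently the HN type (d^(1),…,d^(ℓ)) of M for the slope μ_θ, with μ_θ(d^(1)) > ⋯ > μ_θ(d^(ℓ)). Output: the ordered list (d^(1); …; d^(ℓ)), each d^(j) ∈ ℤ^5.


Interval decomposition of M: I[1,1], I[1,4], I[3,4], I[5,5].
HN type (ℓ=5): μ^(1)=57; μ^(2)=1; μ^(3)=-7; μ^(4)=-29/3; μ^(5)=-15

((0, 0, 0, 0, 1); (1, 0, 0, 0, 0); (0, 0, 0, 2, 0); (1, 1, 1, 0, 0); (0, 0, 1, 0, 0))


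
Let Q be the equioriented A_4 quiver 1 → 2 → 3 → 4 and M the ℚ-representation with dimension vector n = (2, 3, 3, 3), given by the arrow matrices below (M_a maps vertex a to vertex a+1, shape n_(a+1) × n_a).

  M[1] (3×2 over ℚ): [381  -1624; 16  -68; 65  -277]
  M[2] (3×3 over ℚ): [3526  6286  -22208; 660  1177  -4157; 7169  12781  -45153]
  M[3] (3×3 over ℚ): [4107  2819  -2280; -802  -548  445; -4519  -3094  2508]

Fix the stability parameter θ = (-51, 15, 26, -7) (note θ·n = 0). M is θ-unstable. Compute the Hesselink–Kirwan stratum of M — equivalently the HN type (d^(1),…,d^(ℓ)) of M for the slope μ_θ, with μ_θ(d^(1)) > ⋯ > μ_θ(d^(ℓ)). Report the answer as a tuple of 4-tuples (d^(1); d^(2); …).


Barcode: M ≅ I[1,4]^2, I[2,4]. HN layers by μ_θ (2 steps, strictly decreasing):
  μ^(1)=34/3; μ^(2)=-51

((0, 3, 3, 3); (2, 0, 0, 0))


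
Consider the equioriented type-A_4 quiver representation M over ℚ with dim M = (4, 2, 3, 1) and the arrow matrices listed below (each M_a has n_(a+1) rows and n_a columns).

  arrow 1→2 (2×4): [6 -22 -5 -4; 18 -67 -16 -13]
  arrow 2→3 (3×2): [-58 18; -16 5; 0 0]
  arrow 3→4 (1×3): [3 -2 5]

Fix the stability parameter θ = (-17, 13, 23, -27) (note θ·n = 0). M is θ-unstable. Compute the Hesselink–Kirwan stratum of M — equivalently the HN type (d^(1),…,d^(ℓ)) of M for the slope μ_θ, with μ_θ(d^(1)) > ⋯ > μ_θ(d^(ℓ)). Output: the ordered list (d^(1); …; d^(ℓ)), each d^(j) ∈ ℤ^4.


Barcode: M ≅ I[1,1]^2, I[1,3], I[1,4], I[3,3]. HN layers by μ_θ (4 steps, strictly decreasing):
  μ^(1)=23; μ^(2)=13; μ^(3)=3; μ^(4)=-17

((0, 0, 2, 0); (0, 1, 0, 0); (0, 1, 1, 1); (4, 0, 0, 0))


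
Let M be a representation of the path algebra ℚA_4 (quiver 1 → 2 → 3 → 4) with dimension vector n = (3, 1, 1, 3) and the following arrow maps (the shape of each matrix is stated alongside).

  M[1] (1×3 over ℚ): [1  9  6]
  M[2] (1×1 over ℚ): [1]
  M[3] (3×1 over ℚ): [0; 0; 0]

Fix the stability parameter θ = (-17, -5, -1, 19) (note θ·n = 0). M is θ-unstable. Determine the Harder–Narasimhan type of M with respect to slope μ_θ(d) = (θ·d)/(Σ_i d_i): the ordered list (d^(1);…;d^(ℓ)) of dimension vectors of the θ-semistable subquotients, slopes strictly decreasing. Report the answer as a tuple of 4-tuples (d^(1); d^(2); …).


Barcode: M ≅ I[1,1]^2, I[1,3], I[4,4]^3. HN layers by μ_θ (4 steps, strictly decreasing):
  μ^(1)=19; μ^(2)=-1; μ^(3)=-5; μ^(4)=-17

((0, 0, 0, 3); (0, 0, 1, 0); (0, 1, 0, 0); (3, 0, 0, 0))


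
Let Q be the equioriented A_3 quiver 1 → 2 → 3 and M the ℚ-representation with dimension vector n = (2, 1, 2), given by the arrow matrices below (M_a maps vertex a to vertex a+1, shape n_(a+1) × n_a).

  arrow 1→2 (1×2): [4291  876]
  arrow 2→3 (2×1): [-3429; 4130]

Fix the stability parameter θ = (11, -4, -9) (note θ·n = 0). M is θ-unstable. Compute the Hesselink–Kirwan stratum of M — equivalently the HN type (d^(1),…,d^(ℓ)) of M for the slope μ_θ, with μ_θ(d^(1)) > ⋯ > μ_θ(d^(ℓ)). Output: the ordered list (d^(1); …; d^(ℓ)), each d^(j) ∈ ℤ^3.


Barcode: M ≅ I[1,1], I[1,3], I[3,3]. HN layers by μ_θ (3 steps, strictly decreasing):
  μ^(1)=11; μ^(2)=-2/3; μ^(3)=-9

((1, 0, 0); (1, 1, 1); (0, 0, 1))


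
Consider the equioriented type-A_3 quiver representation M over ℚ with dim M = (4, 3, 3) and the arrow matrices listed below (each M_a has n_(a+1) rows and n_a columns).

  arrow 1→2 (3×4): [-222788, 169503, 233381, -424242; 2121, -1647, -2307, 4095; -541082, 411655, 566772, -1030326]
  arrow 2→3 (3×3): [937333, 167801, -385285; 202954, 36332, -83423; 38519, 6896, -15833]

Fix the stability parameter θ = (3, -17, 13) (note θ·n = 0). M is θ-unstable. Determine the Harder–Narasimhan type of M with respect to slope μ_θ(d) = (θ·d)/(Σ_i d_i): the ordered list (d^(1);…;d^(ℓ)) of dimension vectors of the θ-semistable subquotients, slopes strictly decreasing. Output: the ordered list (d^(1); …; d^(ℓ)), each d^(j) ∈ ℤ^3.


Via rank(M_{q-1}∘⋯∘M_p): M ≅ I[1,1], I[1,3]^3.
μ_θ-semistable layers: μ^(1)=13; μ^(2)=3; μ^(3)=-7

((0, 0, 3); (1, 0, 0); (3, 3, 0))


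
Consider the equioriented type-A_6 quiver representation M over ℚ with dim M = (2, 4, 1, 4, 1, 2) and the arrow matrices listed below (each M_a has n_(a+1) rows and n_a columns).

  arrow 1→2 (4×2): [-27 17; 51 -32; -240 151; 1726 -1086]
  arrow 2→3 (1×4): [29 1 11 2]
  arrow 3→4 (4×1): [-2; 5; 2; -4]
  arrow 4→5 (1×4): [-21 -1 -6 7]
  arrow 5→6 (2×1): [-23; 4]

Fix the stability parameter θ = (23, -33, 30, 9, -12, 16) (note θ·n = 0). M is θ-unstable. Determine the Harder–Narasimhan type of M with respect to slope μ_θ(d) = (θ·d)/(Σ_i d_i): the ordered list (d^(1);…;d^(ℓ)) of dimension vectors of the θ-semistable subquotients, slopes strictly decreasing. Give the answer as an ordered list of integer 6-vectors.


Interval decomposition of M: I[1,2], I[1,6], I[2,2]^2, I[4,4]^3, I[6,6].
HN type (ℓ=4): μ^(1)=16; μ^(2)=9; μ^(3)=-5; μ^(4)=-33

((0, 0, 0, 0, 0, 2); (0, 0, 1, 4, 1, 0); (2, 2, 0, 0, 0, 0); (0, 2, 0, 0, 0, 0))


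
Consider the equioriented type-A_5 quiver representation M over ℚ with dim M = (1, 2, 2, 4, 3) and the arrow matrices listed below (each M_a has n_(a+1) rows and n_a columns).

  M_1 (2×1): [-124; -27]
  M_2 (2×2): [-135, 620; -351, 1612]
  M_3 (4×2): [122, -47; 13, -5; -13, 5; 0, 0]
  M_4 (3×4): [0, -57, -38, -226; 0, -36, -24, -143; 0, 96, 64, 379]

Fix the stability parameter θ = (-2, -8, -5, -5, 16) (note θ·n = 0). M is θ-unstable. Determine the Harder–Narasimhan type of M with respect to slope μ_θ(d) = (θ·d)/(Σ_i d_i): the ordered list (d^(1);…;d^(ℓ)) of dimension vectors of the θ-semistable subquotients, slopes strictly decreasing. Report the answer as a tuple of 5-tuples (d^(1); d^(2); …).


Via rank(M_{q-1}∘⋯∘M_p): M ≅ I[1,2], I[2,4], I[3,5], I[4,4], I[4,5], I[5,5].
μ_θ-semistable layers: μ^(1)=16; μ^(2)=-5; μ^(3)=-8

((0, 0, 0, 0, 3); (1, 1, 2, 4, 0); (0, 1, 0, 0, 0))


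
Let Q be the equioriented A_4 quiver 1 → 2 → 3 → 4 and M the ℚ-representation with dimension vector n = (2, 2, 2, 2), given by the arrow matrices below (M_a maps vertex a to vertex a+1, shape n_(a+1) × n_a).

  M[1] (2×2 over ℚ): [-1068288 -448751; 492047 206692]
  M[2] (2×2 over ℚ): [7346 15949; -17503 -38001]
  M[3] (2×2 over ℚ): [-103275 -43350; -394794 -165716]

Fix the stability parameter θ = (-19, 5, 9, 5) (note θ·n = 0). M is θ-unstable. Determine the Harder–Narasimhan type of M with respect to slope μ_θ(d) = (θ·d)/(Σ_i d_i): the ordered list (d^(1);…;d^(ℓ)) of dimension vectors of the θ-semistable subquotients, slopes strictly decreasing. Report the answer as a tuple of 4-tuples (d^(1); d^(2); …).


Barcode: M ≅ I[1,3], I[1,4], I[4,4]. HN layers by μ_θ (4 steps, strictly decreasing):
  μ^(1)=9; μ^(2)=7; μ^(3)=5; μ^(4)=-19

((0, 0, 1, 0); (0, 0, 1, 1); (0, 2, 0, 1); (2, 0, 0, 0))


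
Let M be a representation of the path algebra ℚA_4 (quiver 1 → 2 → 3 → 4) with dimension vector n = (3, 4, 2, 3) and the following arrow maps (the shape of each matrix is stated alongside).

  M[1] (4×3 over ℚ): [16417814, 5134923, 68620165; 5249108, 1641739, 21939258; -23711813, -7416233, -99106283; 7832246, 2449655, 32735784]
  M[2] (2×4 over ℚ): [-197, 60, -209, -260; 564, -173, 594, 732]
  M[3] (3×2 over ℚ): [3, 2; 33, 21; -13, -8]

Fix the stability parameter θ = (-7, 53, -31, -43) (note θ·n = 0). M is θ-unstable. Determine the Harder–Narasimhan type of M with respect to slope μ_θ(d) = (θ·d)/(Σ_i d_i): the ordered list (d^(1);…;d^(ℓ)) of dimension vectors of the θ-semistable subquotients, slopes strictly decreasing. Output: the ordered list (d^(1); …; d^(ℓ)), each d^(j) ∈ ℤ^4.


Via rank(M_{q-1}∘⋯∘M_p): M ≅ I[1,2], I[1,4]^2, I[2,2], I[4,4].
μ_θ-semistable layers: μ^(1)=53; μ^(2)=-7; μ^(3)=-43

((0, 2, 0, 0); (3, 2, 2, 2); (0, 0, 0, 1))


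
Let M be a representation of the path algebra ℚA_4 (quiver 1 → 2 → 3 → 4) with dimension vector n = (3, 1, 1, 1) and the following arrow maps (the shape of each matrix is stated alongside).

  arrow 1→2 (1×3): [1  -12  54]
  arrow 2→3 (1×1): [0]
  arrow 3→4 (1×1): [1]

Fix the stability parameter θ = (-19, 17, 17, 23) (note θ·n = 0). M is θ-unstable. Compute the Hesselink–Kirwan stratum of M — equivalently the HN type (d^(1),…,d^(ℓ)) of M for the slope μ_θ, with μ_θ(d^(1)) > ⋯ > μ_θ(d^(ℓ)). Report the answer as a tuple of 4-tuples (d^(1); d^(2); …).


Via rank(M_{q-1}∘⋯∘M_p): M ≅ I[1,1]^2, I[1,2], I[3,4].
μ_θ-semistable layers: μ^(1)=23; μ^(2)=17; μ^(3)=-19

((0, 0, 0, 1); (0, 1, 1, 0); (3, 0, 0, 0))


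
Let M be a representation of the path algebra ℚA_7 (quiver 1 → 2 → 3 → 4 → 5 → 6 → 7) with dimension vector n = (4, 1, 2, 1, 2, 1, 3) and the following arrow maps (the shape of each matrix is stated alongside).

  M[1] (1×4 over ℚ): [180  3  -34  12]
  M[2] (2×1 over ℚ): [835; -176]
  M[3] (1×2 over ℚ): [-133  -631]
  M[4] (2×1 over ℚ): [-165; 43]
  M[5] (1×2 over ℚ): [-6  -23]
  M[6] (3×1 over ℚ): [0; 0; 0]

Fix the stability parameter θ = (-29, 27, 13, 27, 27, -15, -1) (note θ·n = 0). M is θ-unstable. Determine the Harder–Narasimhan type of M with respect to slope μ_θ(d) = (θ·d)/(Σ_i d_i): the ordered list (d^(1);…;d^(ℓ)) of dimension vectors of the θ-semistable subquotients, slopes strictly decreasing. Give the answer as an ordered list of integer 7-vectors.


Via rank(M_{q-1}∘⋯∘M_p): M ≅ I[1,1]^3, I[1,6], I[3,3], I[5,5], I[7,7]^3.
μ_θ-semistable layers: μ^(1)=27; μ^(2)=79/5; μ^(3)=13; μ^(4)=-1; μ^(5)=-29

((0, 0, 0, 0, 1, 0, 0); (0, 1, 1, 1, 1, 1, 0); (0, 0, 1, 0, 0, 0, 0); (0, 0, 0, 0, 0, 0, 3); (4, 0, 0, 0, 0, 0, 0))


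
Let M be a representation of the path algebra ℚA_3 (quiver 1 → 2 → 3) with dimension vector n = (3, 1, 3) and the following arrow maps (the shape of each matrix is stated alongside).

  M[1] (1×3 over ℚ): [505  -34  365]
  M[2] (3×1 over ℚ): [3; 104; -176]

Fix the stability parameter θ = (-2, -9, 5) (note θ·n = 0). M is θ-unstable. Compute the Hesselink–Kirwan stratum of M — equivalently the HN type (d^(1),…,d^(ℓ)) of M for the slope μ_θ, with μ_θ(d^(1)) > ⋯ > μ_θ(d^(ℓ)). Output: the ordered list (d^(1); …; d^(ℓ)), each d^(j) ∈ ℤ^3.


Interval decomposition of M: I[1,1]^2, I[1,3], I[3,3]^2.
HN type (ℓ=3): μ^(1)=5; μ^(2)=-2; μ^(3)=-11/2

((0, 0, 3); (2, 0, 0); (1, 1, 0))


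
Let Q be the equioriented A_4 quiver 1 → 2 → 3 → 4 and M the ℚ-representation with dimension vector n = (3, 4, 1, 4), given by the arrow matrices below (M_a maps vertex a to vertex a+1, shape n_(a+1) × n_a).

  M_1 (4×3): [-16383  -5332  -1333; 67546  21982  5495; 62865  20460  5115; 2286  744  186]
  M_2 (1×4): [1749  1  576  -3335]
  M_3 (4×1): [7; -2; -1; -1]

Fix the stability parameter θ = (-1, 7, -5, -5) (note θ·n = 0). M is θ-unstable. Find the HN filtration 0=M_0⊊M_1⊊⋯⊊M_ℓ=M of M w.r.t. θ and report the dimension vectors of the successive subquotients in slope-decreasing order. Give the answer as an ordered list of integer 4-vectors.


Via rank(M_{q-1}∘⋯∘M_p): M ≅ I[1,1], I[1,2], I[1,4], I[2,2]^2, I[4,4]^3.
μ_θ-semistable layers: μ^(1)=7; μ^(2)=-1; μ^(3)=-5

((0, 3, 0, 0); (3, 1, 1, 1); (0, 0, 0, 3))


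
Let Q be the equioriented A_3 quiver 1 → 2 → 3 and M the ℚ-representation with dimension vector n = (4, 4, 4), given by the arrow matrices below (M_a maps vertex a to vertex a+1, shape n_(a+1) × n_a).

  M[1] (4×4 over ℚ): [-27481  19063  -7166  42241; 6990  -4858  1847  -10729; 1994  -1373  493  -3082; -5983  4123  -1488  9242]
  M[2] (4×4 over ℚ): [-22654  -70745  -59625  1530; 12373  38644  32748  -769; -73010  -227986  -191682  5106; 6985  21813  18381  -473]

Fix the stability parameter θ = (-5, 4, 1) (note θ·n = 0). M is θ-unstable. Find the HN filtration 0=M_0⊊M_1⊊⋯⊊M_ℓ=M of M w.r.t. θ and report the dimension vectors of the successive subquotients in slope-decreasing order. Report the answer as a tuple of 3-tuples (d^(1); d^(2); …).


Barcode: M ≅ I[1,2]^2, I[1,3]^2, I[3,3]^2. HN layers by μ_θ (4 steps, strictly decreasing):
  μ^(1)=4; μ^(2)=5/2; μ^(3)=1; μ^(4)=-5

((0, 2, 0); (0, 2, 2); (0, 0, 2); (4, 0, 0))


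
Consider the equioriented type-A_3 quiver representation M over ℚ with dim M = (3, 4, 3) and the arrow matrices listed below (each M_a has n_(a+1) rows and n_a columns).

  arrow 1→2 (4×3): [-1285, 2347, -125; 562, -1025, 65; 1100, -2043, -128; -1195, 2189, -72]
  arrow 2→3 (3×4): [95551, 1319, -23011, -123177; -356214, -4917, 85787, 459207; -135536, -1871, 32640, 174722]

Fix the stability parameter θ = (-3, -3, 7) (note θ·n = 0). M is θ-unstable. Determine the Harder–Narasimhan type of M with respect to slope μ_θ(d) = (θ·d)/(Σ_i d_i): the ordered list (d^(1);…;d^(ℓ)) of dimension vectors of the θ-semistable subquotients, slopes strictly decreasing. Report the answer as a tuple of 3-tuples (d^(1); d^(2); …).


Barcode: M ≅ I[1,3]^3, I[2,2]. HN layers by μ_θ (2 steps, strictly decreasing):
  μ^(1)=7; μ^(2)=-3

((0, 0, 3); (3, 4, 0))


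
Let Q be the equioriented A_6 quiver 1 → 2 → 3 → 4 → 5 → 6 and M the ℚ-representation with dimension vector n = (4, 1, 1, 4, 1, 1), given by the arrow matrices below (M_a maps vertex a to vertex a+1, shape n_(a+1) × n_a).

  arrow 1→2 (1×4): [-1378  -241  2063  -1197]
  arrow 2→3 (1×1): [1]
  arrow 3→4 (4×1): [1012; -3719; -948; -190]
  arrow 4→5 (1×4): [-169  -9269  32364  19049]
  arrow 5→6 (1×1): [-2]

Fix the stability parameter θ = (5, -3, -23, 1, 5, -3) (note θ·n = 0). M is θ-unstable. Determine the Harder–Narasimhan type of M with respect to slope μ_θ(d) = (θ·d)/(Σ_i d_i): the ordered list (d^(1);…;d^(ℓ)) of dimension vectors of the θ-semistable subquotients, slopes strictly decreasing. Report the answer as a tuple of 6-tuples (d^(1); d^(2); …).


Barcode: M ≅ I[1,1]^3, I[1,6], I[4,4]^3. HN layers by μ_θ (3 steps, strictly decreasing):
  μ^(1)=5; μ^(2)=1; μ^(3)=-7

((3, 0, 0, 0, 0, 0); (0, 0, 0, 4, 1, 1); (1, 1, 1, 0, 0, 0))


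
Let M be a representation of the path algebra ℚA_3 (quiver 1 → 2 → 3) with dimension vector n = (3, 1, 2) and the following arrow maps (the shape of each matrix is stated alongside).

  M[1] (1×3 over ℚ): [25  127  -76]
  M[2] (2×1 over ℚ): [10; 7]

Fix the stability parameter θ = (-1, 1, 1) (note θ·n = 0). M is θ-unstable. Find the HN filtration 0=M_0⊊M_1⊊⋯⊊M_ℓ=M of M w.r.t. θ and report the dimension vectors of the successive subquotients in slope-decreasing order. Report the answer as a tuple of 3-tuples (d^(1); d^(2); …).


Interval decomposition of M: I[1,1]^2, I[1,3], I[3,3].
HN type (ℓ=2): μ^(1)=1; μ^(2)=-1

((0, 1, 2); (3, 0, 0))


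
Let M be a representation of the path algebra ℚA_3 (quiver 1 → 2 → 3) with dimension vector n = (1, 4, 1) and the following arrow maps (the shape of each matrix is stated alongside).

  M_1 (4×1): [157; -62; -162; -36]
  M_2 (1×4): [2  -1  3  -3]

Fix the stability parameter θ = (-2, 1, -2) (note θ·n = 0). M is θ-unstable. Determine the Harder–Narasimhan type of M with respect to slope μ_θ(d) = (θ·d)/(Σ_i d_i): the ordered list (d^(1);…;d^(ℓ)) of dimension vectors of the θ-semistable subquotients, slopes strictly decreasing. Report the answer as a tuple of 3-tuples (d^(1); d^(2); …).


Interval decomposition of M: I[1,3], I[2,2]^3.
HN type (ℓ=3): μ^(1)=1; μ^(2)=-1/2; μ^(3)=-2

((0, 3, 0); (0, 1, 1); (1, 0, 0))


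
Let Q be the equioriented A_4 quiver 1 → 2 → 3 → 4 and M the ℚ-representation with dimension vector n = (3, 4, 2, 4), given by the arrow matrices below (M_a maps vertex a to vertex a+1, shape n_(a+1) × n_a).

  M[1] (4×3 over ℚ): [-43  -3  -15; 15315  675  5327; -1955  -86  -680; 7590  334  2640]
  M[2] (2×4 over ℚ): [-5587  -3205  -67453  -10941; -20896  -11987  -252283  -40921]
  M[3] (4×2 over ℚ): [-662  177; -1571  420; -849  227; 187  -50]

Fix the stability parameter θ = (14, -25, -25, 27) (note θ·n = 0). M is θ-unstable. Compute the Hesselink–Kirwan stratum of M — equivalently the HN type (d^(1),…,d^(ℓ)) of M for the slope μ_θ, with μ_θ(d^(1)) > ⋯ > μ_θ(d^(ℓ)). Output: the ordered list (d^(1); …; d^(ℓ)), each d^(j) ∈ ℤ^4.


Via rank(M_{q-1}∘⋯∘M_p): M ≅ I[1,2], I[1,4]^2, I[2,2], I[4,4]^2.
μ_θ-semistable layers: μ^(1)=27; μ^(2)=-11/2; μ^(3)=-12; μ^(4)=-25

((0, 0, 0, 4); (1, 1, 0, 0); (2, 2, 2, 0); (0, 1, 0, 0))


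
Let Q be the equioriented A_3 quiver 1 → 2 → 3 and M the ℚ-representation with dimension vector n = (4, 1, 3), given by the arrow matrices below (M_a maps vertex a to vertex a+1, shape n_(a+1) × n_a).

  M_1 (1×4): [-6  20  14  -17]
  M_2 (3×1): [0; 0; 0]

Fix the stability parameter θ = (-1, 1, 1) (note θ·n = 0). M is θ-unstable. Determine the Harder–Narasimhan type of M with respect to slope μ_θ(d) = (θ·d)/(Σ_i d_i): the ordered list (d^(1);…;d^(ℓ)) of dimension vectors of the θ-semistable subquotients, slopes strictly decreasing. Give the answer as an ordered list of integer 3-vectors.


Interval decomposition of M: I[1,1]^3, I[1,2], I[3,3]^3.
HN type (ℓ=2): μ^(1)=1; μ^(2)=-1

((0, 1, 3); (4, 0, 0))


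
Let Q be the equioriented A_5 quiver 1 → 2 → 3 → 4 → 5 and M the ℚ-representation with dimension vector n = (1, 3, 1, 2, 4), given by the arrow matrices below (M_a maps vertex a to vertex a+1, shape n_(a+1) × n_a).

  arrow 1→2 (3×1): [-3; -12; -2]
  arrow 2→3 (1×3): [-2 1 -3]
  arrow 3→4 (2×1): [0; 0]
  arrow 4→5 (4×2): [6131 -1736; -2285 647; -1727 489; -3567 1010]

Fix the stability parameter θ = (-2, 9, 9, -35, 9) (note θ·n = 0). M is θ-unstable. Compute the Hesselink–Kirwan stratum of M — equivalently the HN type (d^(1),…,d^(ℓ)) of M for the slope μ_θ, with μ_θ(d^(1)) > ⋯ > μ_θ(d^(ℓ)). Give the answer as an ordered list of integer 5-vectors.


Via rank(M_{q-1}∘⋯∘M_p): M ≅ I[1,2], I[2,2], I[2,3], I[4,5]^2, I[5,5]^2.
μ_θ-semistable layers: μ^(1)=9; μ^(2)=-2; μ^(3)=-35

((0, 3, 1, 0, 4); (1, 0, 0, 0, 0); (0, 0, 0, 2, 0))


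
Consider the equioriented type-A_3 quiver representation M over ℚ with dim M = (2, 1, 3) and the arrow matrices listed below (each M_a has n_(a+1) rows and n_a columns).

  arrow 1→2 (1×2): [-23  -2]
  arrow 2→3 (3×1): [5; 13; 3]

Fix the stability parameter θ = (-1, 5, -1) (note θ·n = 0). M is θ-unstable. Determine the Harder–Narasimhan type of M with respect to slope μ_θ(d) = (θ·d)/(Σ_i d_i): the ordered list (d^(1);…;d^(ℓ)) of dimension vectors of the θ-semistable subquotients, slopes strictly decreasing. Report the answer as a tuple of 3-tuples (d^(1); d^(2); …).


Interval decomposition of M: I[1,1], I[1,3], I[3,3]^2.
HN type (ℓ=2): μ^(1)=2; μ^(2)=-1

((0, 1, 1); (2, 0, 2))


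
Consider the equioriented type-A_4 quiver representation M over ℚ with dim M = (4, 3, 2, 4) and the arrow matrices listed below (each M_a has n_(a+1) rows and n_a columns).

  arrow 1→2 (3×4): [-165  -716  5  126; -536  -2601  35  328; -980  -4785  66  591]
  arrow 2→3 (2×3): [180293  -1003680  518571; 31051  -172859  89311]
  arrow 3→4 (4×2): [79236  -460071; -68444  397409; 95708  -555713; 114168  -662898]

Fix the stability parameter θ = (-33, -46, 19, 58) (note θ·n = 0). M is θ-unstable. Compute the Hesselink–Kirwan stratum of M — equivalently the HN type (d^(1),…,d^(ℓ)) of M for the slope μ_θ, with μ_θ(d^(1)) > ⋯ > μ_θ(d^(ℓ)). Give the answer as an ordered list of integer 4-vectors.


Barcode: M ≅ I[1,1], I[1,2], I[1,3], I[1,4], I[4,4]^3. HN layers by μ_θ (4 steps, strictly decreasing):
  μ^(1)=58; μ^(2)=19; μ^(3)=-33; μ^(4)=-79/2

((0, 0, 0, 4); (0, 0, 2, 0); (1, 0, 0, 0); (3, 3, 0, 0))
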